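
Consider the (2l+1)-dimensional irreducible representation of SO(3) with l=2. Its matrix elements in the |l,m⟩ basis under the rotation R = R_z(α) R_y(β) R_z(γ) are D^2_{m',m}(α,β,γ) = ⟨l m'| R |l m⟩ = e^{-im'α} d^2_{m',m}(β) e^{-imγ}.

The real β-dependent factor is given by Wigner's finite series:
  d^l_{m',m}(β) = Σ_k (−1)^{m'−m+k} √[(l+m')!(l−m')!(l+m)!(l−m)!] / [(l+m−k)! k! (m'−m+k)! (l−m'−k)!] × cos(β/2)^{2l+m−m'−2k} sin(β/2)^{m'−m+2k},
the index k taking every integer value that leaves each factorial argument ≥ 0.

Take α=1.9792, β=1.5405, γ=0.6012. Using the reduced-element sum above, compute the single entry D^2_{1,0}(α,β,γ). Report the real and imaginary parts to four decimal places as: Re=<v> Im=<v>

Re=0.0147 Im=0.0340

First d^2_{1,0}(β=1.5405), then the phase factors e^{-i(1)α} and e^{-i(0)γ}:
Half-angle: c=0.717737, s=0.696315. N=√(6·1·2·2)=4.898979
k: max(0,(0)−(1))=0 … min(2+(0),2−(1))=1
  k=0: (−1)^1·4.8990/(2)·0.7177^3·0.6963^1 = -0.630633
  k=1: (−1)^2·4.8990/(2)·0.7177^1·0.6963^3 = +0.593550
d^2_{1,0}(1.5405) = -0.630633 +0.593550 = -0.037083
Attach z-rotation phases: D = e^{-i(1)(1.9792)}·(-0.037083)·e^{-i(0)(0.6012)} = +0.014727+0.034033i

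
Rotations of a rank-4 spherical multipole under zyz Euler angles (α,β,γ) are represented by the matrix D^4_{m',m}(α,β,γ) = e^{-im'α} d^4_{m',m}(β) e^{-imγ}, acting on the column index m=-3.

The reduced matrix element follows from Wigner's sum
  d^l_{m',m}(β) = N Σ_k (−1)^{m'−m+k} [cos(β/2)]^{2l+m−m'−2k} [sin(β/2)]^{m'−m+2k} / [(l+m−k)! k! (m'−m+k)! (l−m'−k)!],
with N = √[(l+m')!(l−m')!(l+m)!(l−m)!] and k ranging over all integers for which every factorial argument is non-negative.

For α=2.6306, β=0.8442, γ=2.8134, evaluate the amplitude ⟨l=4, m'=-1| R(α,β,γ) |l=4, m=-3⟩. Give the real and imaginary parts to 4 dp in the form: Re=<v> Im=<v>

First d^4_{-1,-3}(β=0.8442), then the phase factors e^{-i(-1)α} and e^{-i(-3)γ}:
Half-angle: c=0.912231, s=0.409677. N=√(6·120·1·5040)=1904.940944
k: max(0,(-3)−(-1))=0 … min(4+(-3),4−(-1))=1
  k=0: (−1)^2·1904.9409/(240)·0.9122^6·0.4097^2 = +0.767682
  k=1: (−1)^3·1904.9409/(144)·0.9122^4·0.4097^4 = -0.258050
d^4_{-1,-3}(0.8442) = +0.767682 -0.258050 = +0.509632
D = (-0.872259+0.489043i)·(+0.509632)·(-0.553215+0.833039i) = +0.038301-0.508191i

Re=0.0383 Im=-0.5082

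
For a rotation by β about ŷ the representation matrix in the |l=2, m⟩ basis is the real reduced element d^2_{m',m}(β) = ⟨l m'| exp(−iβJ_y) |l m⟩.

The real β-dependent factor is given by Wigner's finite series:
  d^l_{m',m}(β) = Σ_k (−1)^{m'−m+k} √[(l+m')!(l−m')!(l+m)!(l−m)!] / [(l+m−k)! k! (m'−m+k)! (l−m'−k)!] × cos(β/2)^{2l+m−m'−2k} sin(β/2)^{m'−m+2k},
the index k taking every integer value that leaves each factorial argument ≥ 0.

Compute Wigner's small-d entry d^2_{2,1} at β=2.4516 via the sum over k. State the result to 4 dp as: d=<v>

d=-0.0728

d^2_{2,1}(β=2.4516) via Wigner's sum:
c=cos(2.4516/2)=0.338193, s=sin(2.4516/2)=0.941077; N=√[24·1·6·1]=12.000000
k: max(0,(1)−(2))=0 … min(2+(1),2−(2))=0
  k=0: (−1)^1·12.0000/(6)·0.3382^3·0.9411^1 = -0.072803
d^2_{2,1}(2.4516) = -0.072803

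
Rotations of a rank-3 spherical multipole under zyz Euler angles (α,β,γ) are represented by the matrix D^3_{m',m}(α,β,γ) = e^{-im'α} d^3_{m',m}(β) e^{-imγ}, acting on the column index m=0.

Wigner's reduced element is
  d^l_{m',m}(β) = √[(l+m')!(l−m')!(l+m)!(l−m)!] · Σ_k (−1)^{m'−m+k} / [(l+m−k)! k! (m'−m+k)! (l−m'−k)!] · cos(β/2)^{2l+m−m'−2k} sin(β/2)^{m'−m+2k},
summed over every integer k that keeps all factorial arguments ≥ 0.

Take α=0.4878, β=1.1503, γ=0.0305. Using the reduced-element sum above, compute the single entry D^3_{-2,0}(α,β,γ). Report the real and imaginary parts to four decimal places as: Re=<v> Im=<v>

Re=0.2612 Im=0.3857

Split into d^3_{-2,0}(β=1.1503) × two z-phases.
With c≡cos(β/2)=0.839111 and s≡sin(β/2)=0.543961, N=[1·120·6·6]^{1/2}=65.726707
k∈{2,3} keeps every argument non-negative
  k=2: (−1)^0·65.7267/(12)·0.8391^4·0.5440^2 = +0.803476
  k=3: (−1)^1·65.7267/(12)·0.8391^2·0.5440^4 = -0.337652
d^3_{-2,0}(1.1503) = +0.803476 -0.337652 = +0.465824
D = (+0.560671+0.828038i)·(+0.465824)·(+1.000000+0.000000i) = +0.261174+0.385720i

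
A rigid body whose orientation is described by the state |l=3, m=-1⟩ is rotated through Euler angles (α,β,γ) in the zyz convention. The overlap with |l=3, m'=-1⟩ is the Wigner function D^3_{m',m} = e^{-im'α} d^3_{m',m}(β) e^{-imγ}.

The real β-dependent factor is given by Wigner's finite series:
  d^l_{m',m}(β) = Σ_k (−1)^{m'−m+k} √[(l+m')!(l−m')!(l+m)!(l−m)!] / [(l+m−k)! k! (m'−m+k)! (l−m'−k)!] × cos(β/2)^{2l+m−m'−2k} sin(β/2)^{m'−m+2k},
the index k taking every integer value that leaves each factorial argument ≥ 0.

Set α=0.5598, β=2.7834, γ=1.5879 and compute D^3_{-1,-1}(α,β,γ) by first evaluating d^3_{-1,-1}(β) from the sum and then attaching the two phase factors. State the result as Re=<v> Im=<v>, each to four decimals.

Re=-0.0931 Im=0.1431

Split into d^3_{-1,-1}(β=2.7834) × two z-phases.
Half-angle: c=0.178140, s=0.984005. N=√(2·24·2·24)=48.000000
Admissible k: 0..2 (factorial args all ≥0)
  k=0: (−1)^0·48.0000/(48)·0.1781^6·0.9840^0 = +0.000032
  k=1: (−1)^1·48.0000/(6)·0.1781^4·0.9840^2 = -0.007801
  k=2: (−1)^2·48.0000/(8)·0.1781^2·0.9840^4 = +0.178511
d^3_{-1,-1}(2.7834) = +0.000032 -0.007801 +0.178511 = +0.170742
Attach z-rotation phases: D = e^{-i(-1)(0.5598)}·(+0.170742)·e^{-i(-1)(1.5879)} = -0.093128+0.143109i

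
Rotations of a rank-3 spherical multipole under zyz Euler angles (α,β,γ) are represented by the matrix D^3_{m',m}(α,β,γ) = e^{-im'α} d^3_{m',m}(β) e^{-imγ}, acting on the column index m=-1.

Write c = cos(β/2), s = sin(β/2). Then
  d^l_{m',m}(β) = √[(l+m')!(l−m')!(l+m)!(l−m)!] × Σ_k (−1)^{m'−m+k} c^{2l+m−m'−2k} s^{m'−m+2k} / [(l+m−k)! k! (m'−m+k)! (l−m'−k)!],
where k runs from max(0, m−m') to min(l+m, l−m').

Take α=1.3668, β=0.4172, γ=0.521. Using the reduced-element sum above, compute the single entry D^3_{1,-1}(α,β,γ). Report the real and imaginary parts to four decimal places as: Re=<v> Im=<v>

Re=0.1470 Im=-0.1660

Split into d^3_{1,-1}(β=0.4172) × two z-phases.
c=cos(0.4172/2)=0.978322, s=sin(0.4172/2)=0.207090; N=√[24·2·2·24]=48.000000
Admissible k: 0..2 (factorial args all ≥0)
  k=0: (−1)^2·48.0000/(8)·0.9783^4·0.2071^2 = +0.235721
  k=1: (−1)^3·48.0000/(6)·0.9783^2·0.2071^4 = -0.014083
  k=2: (−1)^4·48.0000/(48)·0.9783^0·0.2071^6 = +0.000079
d^3_{1,-1}(0.4172) = +0.235721 -0.014083 +0.000079 = +0.221717
Attach z-rotation phases: D = e^{-i(1)(1.3668)}·(+0.221717)·e^{-i(-1)(0.521)} = +0.147028-0.165956i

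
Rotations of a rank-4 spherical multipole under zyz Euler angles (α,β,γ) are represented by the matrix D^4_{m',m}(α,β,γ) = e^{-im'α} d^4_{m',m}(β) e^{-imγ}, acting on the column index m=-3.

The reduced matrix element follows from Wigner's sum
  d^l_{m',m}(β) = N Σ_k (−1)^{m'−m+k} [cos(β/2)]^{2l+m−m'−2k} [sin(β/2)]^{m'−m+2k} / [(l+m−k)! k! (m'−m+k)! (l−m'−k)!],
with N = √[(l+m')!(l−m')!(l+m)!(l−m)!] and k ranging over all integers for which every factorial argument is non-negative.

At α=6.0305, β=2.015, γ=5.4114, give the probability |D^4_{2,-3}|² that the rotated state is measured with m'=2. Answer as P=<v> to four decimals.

P=0.0147

First d^4_{2,-3}(β=2.015), then the phase factors e^{-i(2)α} and e^{-i(-3)γ}:
c=cos(2.015/2)=0.533976, s=sin(2.015/2)=0.845500; N=√[720·2·1·5040]=2693.993318
Admissible k: 0..1 (factorial args all ≥0)
  k=0: (−1)^5·2693.9933/(240)·0.5340^3·0.8455^5 = -0.738444
  k=1: (−1)^6·2693.9933/(720)·0.5340^1·0.8455^7 = +0.617134
d^4_{2,-3}(2.015) = -0.738444 +0.617134 = -0.121310
|D^4_{2,-3}|² = |d^4_{2,-3}(β)|² = (-0.121310)² = 0.014716 (the z-rotation phases have unit modulus)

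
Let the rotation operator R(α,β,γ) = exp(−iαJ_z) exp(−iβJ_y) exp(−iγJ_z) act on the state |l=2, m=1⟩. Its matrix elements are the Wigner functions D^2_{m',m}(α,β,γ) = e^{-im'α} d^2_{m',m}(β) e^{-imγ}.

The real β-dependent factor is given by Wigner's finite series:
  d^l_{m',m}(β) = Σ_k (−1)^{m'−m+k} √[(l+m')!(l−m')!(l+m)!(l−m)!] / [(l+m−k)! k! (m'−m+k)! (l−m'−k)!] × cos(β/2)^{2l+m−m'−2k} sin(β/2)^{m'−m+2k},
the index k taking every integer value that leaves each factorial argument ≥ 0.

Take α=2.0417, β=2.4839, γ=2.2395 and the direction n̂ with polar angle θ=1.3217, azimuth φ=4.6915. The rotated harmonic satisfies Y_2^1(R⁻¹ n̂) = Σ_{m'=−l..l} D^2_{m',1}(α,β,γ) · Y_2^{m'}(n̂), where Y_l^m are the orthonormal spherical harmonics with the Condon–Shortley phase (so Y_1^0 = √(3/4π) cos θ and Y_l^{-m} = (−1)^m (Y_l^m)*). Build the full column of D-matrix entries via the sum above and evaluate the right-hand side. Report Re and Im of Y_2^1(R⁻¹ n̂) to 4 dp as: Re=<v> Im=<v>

Need the full column D^2_{m',1} for m'=−2..2 at α=2.0417, β=2.4839, γ=2.2395.
cos(β/2)=0.322951, sin(β/2)=0.946416
d^2_{-2,1}: single k=3 term ⇒ +0.547536;  D = -0.147682+0.527244i
d^2_{-1,1}: k∈[2..3] ⇒ +0.280259 -0.802283 = -0.522024;  D = -0.511845+0.102584i
d^2_{0,1}: k∈[1..2] ⇒ +0.078085 -0.670592 = -0.592507;  D = +0.367336+0.464896i
d^2_{1,1}: k∈[0..1] ⇒ +0.010878 -0.280259 = -0.269381;  D = +0.112588-0.244724i
d^2_{2,1}: single k=0 term ⇒ -0.063756;  D = -0.063706+0.002531i
Y_2^{m'}(θ=1.3217,φ=4.6915) and Σ D·Y over m':
  (-0.1477+0.5272i)·(-0.3625-0.0152i)  (-0.5118+0.1026i)·(-0.0039+0.1845i)  (+0.3673+0.4649i)·(-0.2579+0.0000i)  (+0.1126-0.2447i)·(+0.0039+0.1845i)  (-0.0637+0.0025i)·(-0.3625+0.0152i)
Y_2^1(R⁻¹ n̂) = +0.018481-0.385668i

Re=0.0185 Im=-0.3857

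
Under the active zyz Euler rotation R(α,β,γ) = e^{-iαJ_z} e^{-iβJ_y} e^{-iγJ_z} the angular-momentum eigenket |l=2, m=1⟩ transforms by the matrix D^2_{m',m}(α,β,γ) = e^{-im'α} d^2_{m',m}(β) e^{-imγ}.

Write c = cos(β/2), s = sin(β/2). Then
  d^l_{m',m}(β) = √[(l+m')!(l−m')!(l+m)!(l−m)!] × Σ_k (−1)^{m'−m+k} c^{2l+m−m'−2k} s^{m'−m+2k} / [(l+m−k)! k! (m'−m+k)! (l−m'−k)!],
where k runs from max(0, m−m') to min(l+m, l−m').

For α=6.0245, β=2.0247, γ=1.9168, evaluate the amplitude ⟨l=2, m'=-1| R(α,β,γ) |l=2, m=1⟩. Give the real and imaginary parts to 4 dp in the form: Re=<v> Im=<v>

First d^2_{-1,1}(β=2.0247), then the phase factors e^{-i(-1)α} and e^{-i(1)γ}:
c=cos(2.0247/2)=0.529869, s=sin(2.0247/2)=0.848079; N=√[1·6·6·1]=6.000000
Admissible k: 2..3 (factorial args all ≥0)
  k=2: (−1)^0·6.0000/(2)·0.5299^2·0.8481^2 = +0.605803
  k=3: (−1)^1·6.0000/(6)·0.5299^0·0.8481^4 = -0.517304
d^2_{-1,1}(2.0247) = +0.605803 -0.517304 = +0.088499
D = (+0.966727-0.255810i)·(+0.088499)·(-0.339141-0.940736i) = -0.050312-0.072806i

Re=-0.0503 Im=-0.0728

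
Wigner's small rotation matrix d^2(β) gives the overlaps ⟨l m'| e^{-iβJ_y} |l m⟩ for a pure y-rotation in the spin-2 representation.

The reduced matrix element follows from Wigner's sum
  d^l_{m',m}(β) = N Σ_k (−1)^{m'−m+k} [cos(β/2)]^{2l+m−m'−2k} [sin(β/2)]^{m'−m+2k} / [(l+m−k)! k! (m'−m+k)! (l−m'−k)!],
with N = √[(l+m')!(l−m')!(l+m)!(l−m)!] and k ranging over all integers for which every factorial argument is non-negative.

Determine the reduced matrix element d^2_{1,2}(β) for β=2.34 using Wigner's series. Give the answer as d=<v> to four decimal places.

d^2_{1,2}(β=2.34) via Wigner's sum:
With c≡cos(β/2)=0.390152 and s≡sin(β/2)=0.920751, N=[6·1·24·1]^{1/2}=12.000000
k: max(0,(2)−(1))=1 … min(2+(2),2−(1))=1
  k=1: (−1)^0·12.0000/(6)·0.3902^3·0.9208^1 = +0.109364
d^2_{1,2}(2.34) = +0.109364

d=0.1094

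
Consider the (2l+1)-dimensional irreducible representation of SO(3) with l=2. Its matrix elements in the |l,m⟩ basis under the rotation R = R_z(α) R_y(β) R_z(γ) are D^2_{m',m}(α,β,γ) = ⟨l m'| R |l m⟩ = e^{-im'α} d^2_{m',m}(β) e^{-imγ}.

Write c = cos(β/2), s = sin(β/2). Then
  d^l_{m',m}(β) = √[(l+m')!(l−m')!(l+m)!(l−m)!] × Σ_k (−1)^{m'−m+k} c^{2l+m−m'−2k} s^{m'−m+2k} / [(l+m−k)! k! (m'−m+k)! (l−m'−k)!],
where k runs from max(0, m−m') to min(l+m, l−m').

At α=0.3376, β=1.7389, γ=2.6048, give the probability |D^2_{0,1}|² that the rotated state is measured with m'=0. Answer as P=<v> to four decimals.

Split into d^2_{0,1}(β=1.7389) × two z-phases.
With c≡cos(β/2)=0.645247 and s≡sin(β/2)=0.763974, N=[2·2·6·1]^{1/2}=4.898979
The bounds max(0,m−m')=1 and min(l+m,l−m')=2 give 2 terms
  k=1: (−1)^0·4.8990/(2)·0.6452^3·0.7640^1 = +0.502727
  k=2: (−1)^1·4.8990/(2)·0.6452^1·0.7640^3 = -0.704754
d^2_{0,1}(1.7389) = +0.502727 -0.704754 = -0.202027
|D^2_{0,1}|² = |d^2_{0,1}(β)|² = (-0.202027)² = 0.040815 (the z-rotation phases have unit modulus)

P=0.0408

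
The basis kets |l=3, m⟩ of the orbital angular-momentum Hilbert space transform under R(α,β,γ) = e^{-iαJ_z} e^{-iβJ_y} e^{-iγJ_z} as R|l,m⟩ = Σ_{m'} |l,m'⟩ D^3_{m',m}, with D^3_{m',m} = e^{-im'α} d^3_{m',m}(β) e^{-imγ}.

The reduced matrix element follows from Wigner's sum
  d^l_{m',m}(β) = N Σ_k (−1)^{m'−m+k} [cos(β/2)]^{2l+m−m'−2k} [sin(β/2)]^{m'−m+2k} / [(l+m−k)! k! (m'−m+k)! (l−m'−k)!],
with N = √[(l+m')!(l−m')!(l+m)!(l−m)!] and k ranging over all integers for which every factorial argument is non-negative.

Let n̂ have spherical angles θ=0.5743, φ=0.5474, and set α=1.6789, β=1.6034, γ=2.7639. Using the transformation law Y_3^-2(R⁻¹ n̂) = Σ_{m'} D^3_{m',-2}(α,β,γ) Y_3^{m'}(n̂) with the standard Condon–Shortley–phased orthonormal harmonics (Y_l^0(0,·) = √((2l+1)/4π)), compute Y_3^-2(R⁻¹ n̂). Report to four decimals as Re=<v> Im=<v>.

Need the full column D^3_{m',-2} for m'=−3..3 at α=1.6789, β=1.6034, γ=2.7639.
cos(β/2)=0.695486, sin(β/2)=0.718539
d^3_{-3,-2}: single k=1 term ⇒ +0.286397;  D = -0.119670-0.260197i
d^3_{-2,-2}: k∈[0..1] ⇒ +0.113170 -0.603984 = -0.490814;  D = +0.421183-0.251999i
d^3_{-1,-2}: k∈[0..1] ⇒ -0.369737 +0.789310 = +0.419572;  D = +0.253011+0.334704i
d^3_{0,-2}: k∈[0..1] ⇒ +0.661631 -0.706220 = -0.044589;  D = -0.032461+0.030569i
d^3_{1,-2}: k∈[0..1] ⇒ -0.789310 +0.421252 = -0.368058;  D = +0.279766+0.239160i
d^3_{2,-2}: k∈[0..1] ⇒ +0.644688 -0.137627 = +0.507061;  D = -0.285975+0.418723i
d^3_{3,-2}: single k=0 term ⇒ -0.326300;  D = -0.287736-0.153882i
Y_3^{m'}(θ=0.5743,φ=0.5474) and Σ D·Y over m':
  (-0.1197-0.2602i)·(-0.0048-0.0667i)  (+0.4212-0.2520i)·(+0.1160-0.2251i)  (+0.2530+0.3347i)·(+0.3784-0.2307i)  (-0.0325+0.0306i)·(+0.1643+0.0000i)  (+0.2798+0.2392i)·(-0.3784-0.2307i)  (-0.2860+0.4187i)·(+0.1160+0.2251i)  (-0.2877-0.1539i)·(+0.0048-0.0667i)
Y_3^-2(R⁻¹ n̂) = -0.046785-0.193843i

Re=-0.0468 Im=-0.1938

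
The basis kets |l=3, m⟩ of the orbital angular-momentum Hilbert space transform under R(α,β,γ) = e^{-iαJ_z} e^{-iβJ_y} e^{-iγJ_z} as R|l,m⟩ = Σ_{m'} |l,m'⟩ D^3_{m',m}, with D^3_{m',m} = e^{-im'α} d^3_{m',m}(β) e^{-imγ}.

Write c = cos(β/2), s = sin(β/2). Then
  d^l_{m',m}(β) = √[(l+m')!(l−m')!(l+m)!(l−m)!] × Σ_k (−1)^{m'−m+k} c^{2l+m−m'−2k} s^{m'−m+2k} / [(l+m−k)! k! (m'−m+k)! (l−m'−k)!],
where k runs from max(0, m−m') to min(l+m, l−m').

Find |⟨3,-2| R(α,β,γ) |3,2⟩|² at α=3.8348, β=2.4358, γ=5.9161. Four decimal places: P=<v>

Split into d^3_{-2,2}(β=2.4358) × two z-phases.
Half-angle: c=0.345617, s=0.938376. N=√(1·120·120·1)=120.000000
k∈{4,5} keeps every argument non-negative
  k=4: (−1)^0·120.0000/(24)·0.3456^2·0.9384^4 = +0.463092
  k=5: (−1)^1·120.0000/(120)·0.3456^0·0.9384^6 = -0.682748
d^3_{-2,2}(2.4358) = +0.463092 -0.682748 = -0.219656
|D^3_{-2,2}|² = |d^3_{-2,2}(β)|² = (-0.219656)² = 0.048249 (the z-rotation phases have unit modulus)

P=0.0482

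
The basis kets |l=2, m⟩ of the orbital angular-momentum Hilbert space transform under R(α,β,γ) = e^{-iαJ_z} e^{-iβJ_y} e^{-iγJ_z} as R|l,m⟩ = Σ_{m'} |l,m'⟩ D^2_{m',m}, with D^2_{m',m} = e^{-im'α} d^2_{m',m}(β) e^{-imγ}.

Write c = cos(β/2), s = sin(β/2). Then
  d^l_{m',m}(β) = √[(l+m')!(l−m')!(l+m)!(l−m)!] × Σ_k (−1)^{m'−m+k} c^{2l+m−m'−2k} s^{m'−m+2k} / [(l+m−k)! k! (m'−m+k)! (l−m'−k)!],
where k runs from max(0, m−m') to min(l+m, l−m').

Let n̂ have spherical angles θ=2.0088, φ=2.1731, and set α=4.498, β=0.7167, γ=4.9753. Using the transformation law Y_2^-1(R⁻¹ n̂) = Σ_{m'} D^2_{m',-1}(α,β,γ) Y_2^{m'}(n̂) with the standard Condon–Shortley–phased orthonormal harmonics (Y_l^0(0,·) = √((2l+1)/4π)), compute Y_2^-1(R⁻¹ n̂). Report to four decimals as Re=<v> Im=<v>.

Need the full column D^2_{m',-1} for m'=−2..2 at α=4.498, β=0.7167, γ=4.9753.
cos(β/2)=0.936477, sin(β/2)=0.350730
d^2_{-2,-1}: single k=1 term ⇒ +0.576094;  D = +0.095117+0.568188i
d^2_{-1,-1}: k∈[0..1] ⇒ +0.769109 -0.323638 = +0.445471;  D = -0.444947-0.021607i
d^2_{0,-1}: k∈[0..1] ⇒ -0.705568 +0.098967 = -0.606601;  D = -0.157651+0.585757i
d^2_{1,-1}: k∈[0..1] ⇒ +0.323638 -0.015132 = +0.308507;  D = +0.274027+0.141723i
d^2_{2,-1}: single k=0 term ⇒ -0.080806;  D = +0.051541-0.062234i
Y_2^{m'}(θ=2.0088,φ=2.1731) and Σ D·Y over m':
  (+0.0951+0.5682i)·(-0.1134+0.2958i)  (-0.4449-0.0216i)·(+0.1681+0.2445i)  (-0.1577+0.5858i)·(-0.1452+0.0000i)  (+0.2740+0.1417i)·(-0.1681+0.2445i)  (+0.0515-0.0622i)·(-0.1134-0.2958i)
Y_2^-1(R⁻¹ n̂) = -0.330453-0.198794i

Re=-0.3305 Im=-0.1988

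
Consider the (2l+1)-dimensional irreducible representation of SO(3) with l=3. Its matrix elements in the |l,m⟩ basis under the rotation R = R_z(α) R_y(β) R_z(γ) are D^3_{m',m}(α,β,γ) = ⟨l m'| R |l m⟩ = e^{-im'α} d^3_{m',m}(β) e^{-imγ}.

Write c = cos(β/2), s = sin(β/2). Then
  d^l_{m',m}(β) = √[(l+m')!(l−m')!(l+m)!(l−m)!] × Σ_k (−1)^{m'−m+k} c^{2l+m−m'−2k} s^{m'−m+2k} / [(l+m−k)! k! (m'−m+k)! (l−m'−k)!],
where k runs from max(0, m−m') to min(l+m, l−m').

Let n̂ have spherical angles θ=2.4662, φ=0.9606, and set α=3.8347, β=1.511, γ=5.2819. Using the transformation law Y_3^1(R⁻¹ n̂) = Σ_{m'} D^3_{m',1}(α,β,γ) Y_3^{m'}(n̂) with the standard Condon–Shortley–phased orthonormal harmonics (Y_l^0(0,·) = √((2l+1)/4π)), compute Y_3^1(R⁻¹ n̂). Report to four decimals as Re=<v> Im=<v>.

Re=-0.1924 Im=-0.1913

Need the full column D^3_{m',1} for m'=−3..3 at α=3.8347, β=1.511, γ=5.2819.
cos(β/2)=0.727929, sin(β/2)=0.685653
d^3_{-3,1}: single k=4 term ⇒ +0.453566;  D = +0.452723-0.027644i
d^3_{-2,1}: k∈[3..4] ⇒ +0.786338 -0.348827 = +0.437511;  D = -0.318899+0.299532i
d^3_{-1,1}: k∈[2..4] ⇒ +0.791982 -0.936881 +0.103902 = -0.040997;  D = -0.005054+0.040684i
d^3_{0,1}: k∈[1..3] ⇒ +0.485444 -1.292085 +0.382121 = -0.424520;  D = -0.228910-0.357516i
d^3_{1,1}: k∈[0..2] ⇒ +0.148776 -1.055976 +0.702661 = -0.204539;  D = +0.194902+0.062041i
d^3_{2,1}: k∈[0..1] ⇒ -0.443148 +0.786338 = +0.343190;  D = +0.318077-0.128866i
d^3_{3,1}: single k=0 term ⇒ +0.511222;  D = -0.241838+0.450402i
Y_3^{m'}(θ=2.4662,φ=0.9606) and Σ D·Y over m':
  (+0.4527-0.0276i)·(-0.0985-0.0262i)  (-0.3189+0.2995i)·(+0.1070+0.2928i)  (-0.0051+0.0407i)·(+0.2368-0.3387i)  (-0.2289-0.3575i)·(-0.0133+0.0000i)  (+0.1949+0.0620i)·(-0.2368-0.3387i)  (+0.3181-0.1289i)·(+0.1070-0.2928i)  (-0.2418+0.4504i)·(+0.0985-0.0262i)
Y_3^1(R⁻¹ n̂) = -0.192426-0.191294i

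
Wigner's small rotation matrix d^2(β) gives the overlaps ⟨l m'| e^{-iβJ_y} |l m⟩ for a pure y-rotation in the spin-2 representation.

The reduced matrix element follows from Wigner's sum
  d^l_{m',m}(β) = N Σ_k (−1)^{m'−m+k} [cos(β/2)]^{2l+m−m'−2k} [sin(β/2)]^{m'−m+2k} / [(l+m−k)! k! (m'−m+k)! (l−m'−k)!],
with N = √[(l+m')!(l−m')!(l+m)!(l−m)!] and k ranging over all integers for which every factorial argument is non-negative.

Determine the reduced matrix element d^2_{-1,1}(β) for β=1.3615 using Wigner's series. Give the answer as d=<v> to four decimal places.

d^2_{-1,1}(β=1.3615) via Wigner's sum:
c=cos(1.3615/2)=0.777101, s=sin(1.3615/2)=0.629376; N=√[1·6·6·1]=6.000000
k: max(0,(1)−(-1))=2 … min(2+(1),2−(-1))=3
  k=2: (−1)^0·6.0000/(2)·0.7771^2·0.6294^2 = +0.717623
  k=3: (−1)^1·6.0000/(6)·0.7771^0·0.6294^4 = -0.156906
d^2_{-1,1}(1.3615) = +0.717623 -0.156906 = +0.560717

d=0.5607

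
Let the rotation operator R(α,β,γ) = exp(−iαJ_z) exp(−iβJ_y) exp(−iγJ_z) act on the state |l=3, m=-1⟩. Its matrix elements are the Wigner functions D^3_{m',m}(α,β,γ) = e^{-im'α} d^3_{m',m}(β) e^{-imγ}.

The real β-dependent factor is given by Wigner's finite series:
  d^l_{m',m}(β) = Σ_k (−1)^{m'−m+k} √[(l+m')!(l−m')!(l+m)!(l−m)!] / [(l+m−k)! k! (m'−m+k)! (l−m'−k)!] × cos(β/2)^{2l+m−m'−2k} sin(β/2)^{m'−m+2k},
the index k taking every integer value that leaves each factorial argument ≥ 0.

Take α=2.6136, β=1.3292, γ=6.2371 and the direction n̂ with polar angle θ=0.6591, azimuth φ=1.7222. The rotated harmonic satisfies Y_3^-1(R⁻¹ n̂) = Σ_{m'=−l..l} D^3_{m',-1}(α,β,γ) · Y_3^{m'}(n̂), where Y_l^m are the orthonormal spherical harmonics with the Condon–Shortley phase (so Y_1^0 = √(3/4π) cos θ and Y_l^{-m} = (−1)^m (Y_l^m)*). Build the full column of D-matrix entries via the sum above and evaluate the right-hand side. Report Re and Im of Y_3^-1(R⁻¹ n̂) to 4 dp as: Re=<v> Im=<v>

Re=-0.1231 Im=0.0956

Need the full column D^3_{m',-1} for m'=−3..3 at α=2.6136, β=1.3292, γ=6.2371.
cos(β/2)=0.787164, sin(β/2)=0.616744
d^3_{-3,-1}: single k=2 term ⇒ +0.565608;  D = +0.033502+0.564615i
d^3_{-2,-1}: k∈[1..2] ⇒ +0.589427 -0.723670 = -0.134243;  D = -0.060644+0.119764i
d^3_{-1,-1}: k∈[0..2] ⇒ +0.237897 -1.168316 +0.537900 = -0.392518;  D = +0.329595-0.213161i
d^3_{0,-1}: k∈[0..2] ⇒ -0.645685 +1.189111 -0.243322 = +0.300104;  D = +0.299785-0.013825i
d^3_{1,-1}: k∈[0..2] ⇒ +0.876237 -0.717200 +0.055034 = +0.214070;  D = -0.189690-0.099215i
d^3_{2,-1}: k∈[0..1] ⇒ -0.723670 +0.222122 = -0.501548;  D = -0.266796-0.424700i
d^3_{3,-1}: single k=0 term ⇒ +0.347213;  D = -0.011423-0.347025i
Y_3^{m'}(θ=0.6591,φ=1.7222) and Σ D·Y over m':
  (+0.0335+0.5646i)·(+0.0420+0.0861i)  (-0.0606+0.1198i)·(-0.2892+0.0904i)  (+0.3296-0.2132i)·(-0.0634-0.4157i)  (+0.2998-0.0138i)·(+0.0368+0.0000i)  (-0.1897-0.0992i)·(+0.0634-0.4157i)  (-0.2668-0.4247i)·(-0.2892-0.0904i)  (-0.0114-0.3470i)·(-0.0420+0.0861i)
Y_3^-1(R⁻¹ n̂) = -0.123104+0.095608i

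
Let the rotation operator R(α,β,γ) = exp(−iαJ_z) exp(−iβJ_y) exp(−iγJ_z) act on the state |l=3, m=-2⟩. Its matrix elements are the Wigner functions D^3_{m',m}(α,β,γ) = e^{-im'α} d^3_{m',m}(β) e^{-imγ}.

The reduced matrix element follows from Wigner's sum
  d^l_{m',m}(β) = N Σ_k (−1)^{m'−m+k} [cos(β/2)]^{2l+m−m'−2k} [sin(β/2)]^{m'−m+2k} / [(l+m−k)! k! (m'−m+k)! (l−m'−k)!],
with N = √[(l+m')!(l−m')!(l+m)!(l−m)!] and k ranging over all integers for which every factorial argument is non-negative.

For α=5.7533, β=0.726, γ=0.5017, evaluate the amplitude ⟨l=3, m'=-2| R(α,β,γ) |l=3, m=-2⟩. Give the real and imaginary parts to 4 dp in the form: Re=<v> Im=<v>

Split into d^3_{-2,-2}(β=0.726) × two z-phases.
c=cos(0.726/2)=0.934836, s=sin(0.726/2)=0.355080; N=√[1·120·1·120]=120.000000
k: max(0,(-2)−(-2))=0 … min(3+(-2),3−(-2))=1
  k=0: (−1)^0·120.0000/(120)·0.9348^6·0.3551^0 = +0.667440
  k=1: (−1)^1·120.0000/(24)·0.9348^4·0.3551^2 = -0.481465
d^3_{-2,-2}(0.726) = +0.667440 -0.481465 = +0.185975
D = (+0.489072-0.872243i)·(+0.185975)·(+0.537438+0.843303i) = +0.185679-0.010478i

Re=0.1857 Im=-0.0105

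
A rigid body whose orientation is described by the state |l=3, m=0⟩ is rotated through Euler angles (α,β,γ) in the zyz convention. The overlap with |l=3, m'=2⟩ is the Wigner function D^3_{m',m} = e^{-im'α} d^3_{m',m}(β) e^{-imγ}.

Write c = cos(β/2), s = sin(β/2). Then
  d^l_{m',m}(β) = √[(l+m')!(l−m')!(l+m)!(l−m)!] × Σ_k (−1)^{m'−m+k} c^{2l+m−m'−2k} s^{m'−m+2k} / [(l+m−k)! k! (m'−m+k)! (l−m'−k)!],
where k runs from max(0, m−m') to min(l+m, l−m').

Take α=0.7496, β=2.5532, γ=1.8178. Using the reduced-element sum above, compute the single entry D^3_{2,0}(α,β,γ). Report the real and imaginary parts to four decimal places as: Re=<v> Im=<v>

Re=-0.0251 Im=0.3500

First d^3_{2,0}(β=2.5532), then the phase factors e^{-i(2)α} and e^{-i(0)γ}:
Half-angle: c=0.289971, s=0.957035. N=√(120·1·6·6)=65.726707
The bounds max(0,m−m')=0 and min(l+m,l−m')=1 give 2 terms
  k=0: (−1)^2·65.7267/(12)·0.2900^4·0.9570^2 = +0.035468
  k=1: (−1)^3·65.7267/(12)·0.2900^2·0.9570^4 = -0.386350
d^3_{2,0}(2.5532) = +0.035468 -0.386350 = -0.350883
Phases: e^{-i·(2)·0.7496}=+0.071535-0.997438i, e^{-i·(0)·1.8178}=+1.000000+0.000000i ⇒ D=-0.025100+0.349984i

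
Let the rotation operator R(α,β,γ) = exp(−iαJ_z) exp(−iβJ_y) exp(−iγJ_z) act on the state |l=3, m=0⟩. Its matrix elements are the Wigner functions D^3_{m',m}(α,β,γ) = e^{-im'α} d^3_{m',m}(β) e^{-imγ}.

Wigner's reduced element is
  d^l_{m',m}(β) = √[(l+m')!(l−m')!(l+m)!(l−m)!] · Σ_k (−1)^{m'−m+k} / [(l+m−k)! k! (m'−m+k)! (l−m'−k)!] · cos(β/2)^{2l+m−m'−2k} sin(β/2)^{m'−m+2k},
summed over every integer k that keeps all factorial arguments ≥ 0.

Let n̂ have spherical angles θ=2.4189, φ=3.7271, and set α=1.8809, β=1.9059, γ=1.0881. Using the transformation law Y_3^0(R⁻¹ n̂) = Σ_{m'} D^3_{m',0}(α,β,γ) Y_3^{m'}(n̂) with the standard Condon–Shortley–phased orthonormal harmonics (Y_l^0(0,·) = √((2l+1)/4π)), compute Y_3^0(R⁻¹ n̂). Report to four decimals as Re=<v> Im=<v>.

Need the full column D^3_{m',0} for m'=−3..3 at α=1.8809, β=1.9059, γ=1.0881.
cos(β/2)=0.579281, sin(β/2)=0.815128
d^3_{-3,0}: single k=3 term ⇒ +0.470826;  D = +0.377511-0.281358i
d^3_{-2,0}: k∈[2..3] ⇒ +0.409797 -0.811414 = -0.401616;  D = +0.326818+0.233421i
d^3_{-1,0}: k∈[1..3] ⇒ +0.184189 -1.094100 +0.722119 = -0.187792;  D = +0.057306-0.178835i
d^3_{0,0}: k∈[0..3] ⇒ +0.037786 -0.673366 +1.333289 -0.293329 = +0.404380;  D = +0.404380+0.000000i
d^3_{1,0}: k∈[0..2] ⇒ -0.184189 +1.094100 -0.722119 = +0.187792;  D = -0.057306-0.178835i
d^3_{2,0}: k∈[0..1] ⇒ +0.409797 -0.811414 = -0.401616;  D = +0.326818-0.233421i
d^3_{3,0}: single k=0 term ⇒ -0.470826;  D = -0.377511-0.281358i
Y_3^{m'}(θ=2.4189,φ=3.7271) and Σ D·Y over m':
  (+0.3775-0.2814i)·(+0.0223+0.1186i)  (+0.3268+0.2334i)·(-0.1305+0.3089i)  (+0.0573-0.1788i)·(-0.3229+0.2141i)  (+0.4044+0.0000i)·(+0.0524+0.0000i)  (-0.0573-0.1788i)·(+0.3229+0.2141i)  (+0.3268-0.2334i)·(-0.1305-0.3089i)  (-0.3775-0.2814i)·(-0.0223+0.1186i)
Y_3^0(R⁻¹ n̂) = -0.085139+0.000000i

Re=-0.0851 Im=0.0000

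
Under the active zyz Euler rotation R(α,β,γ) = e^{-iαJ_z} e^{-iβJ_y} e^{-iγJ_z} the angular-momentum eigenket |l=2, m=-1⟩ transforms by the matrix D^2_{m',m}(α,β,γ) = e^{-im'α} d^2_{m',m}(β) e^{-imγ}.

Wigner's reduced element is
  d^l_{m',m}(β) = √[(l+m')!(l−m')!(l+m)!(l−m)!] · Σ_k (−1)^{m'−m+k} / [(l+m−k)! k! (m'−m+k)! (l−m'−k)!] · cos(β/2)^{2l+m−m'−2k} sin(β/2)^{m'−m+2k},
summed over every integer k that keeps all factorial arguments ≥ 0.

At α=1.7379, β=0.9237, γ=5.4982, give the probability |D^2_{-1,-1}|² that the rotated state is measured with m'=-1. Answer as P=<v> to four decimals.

First d^2_{-1,-1}(β=0.9237), then the phase factors e^{-i(-1)α} and e^{-i(-1)γ}:
Half-angle: c=0.895230, s=0.445605. N=√(1·6·1·6)=6.000000
k: max(0,(-1)−(-1))=0 … min(2+(-1),2−(-1))=1
  k=0: (−1)^0·6.0000/(6)·0.8952^4·0.4456^0 = +0.642300
  k=1: (−1)^1·6.0000/(2)·0.8952^2·0.4456^2 = -0.477409
d^2_{-1,-1}(0.9237) = +0.642300 -0.477409 = +0.164891
|D^2_{-1,-1}|² = |d^2_{-1,-1}(β)|² = (+0.164891)² = 0.027189 (the z-rotation phases have unit modulus)

P=0.0272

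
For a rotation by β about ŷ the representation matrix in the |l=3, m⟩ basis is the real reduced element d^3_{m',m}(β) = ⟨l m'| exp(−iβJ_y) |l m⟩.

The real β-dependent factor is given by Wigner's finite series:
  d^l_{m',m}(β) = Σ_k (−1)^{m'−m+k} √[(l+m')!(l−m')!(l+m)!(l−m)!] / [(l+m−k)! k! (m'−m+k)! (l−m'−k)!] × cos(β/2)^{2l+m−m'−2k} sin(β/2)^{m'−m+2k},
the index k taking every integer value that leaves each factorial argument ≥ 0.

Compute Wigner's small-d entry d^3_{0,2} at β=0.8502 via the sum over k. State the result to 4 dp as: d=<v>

d=0.5101

d^3_{0,2}(β=0.8502) via Wigner's sum:
With c≡cos(β/2)=0.910997 and s≡sin(β/2)=0.412412, N=[6·6·120·1]^{1/2}=65.726707
k∈{2,3} keeps every argument non-negative
  k=2: (−1)^0·65.7267/(12)·0.9110^4·0.4124^2 = +0.641640
  k=3: (−1)^1·65.7267/(12)·0.9110^2·0.4124^4 = -0.131498
d^3_{0,2}(0.8502) = +0.641640 -0.131498 = +0.510142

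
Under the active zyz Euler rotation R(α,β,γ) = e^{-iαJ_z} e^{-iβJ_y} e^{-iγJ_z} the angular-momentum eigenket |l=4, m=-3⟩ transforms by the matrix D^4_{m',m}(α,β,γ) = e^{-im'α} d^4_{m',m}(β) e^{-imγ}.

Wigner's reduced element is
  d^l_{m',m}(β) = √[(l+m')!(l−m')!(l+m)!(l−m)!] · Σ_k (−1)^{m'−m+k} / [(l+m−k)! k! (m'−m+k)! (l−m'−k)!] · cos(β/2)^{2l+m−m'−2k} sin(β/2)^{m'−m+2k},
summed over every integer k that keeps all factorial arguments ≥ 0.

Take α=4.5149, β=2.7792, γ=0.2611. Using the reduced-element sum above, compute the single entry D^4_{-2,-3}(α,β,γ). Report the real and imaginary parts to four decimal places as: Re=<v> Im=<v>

Re=-0.0019 Im=-0.0008

Split into d^4_{-2,-3}(β=2.7792) × two z-phases.
c=cos(2.7792/2)=0.180206, s=sin(2.7792/2)=0.983629; N=√[2·720·1·5040]=2693.993318
Admissible k: 0..1 (factorial args all ≥0)
  k=0: (−1)^1·2693.9933/(720)·0.1802^7·0.9836^1 = -0.000023
  k=1: (−1)^2·2693.9933/(240)·0.1802^5·0.9836^3 = +0.002030
d^4_{-2,-3}(2.7792) = -0.000023 +0.002030 = +0.002007
Phases: e^{-i·(-2)·4.5149}=-0.923005+0.384788i, e^{-i·(-3)·0.2611}=+0.708589+0.705622i ⇒ D=-0.001858-0.000760i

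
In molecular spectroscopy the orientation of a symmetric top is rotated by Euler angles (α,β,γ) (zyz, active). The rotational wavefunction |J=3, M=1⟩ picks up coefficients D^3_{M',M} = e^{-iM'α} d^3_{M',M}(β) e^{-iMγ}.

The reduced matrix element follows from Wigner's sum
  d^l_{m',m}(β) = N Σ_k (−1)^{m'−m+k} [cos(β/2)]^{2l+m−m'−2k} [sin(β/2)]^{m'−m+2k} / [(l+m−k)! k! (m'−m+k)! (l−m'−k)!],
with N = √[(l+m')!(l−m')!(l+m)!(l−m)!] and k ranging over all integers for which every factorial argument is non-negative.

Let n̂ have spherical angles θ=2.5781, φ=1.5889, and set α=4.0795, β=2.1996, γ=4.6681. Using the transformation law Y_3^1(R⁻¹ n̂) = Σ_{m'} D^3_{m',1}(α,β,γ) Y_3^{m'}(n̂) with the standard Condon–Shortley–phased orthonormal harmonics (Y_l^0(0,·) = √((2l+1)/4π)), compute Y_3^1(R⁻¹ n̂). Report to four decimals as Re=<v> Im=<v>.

Re=0.0804 Im=0.2700

Need the full column D^3_{m',1} for m'=−3..3 at α=4.0795, β=2.1996, γ=4.6681.
cos(β/2)=0.453774, sin(β/2)=0.891117
d^3_{-3,1}: single k=4 term ⇒ +0.502879;  D = +0.140704+0.482794i
d^3_{-2,1}: k∈[3..4] ⇒ +0.418171 -0.806330 = -0.388159;  D = +0.364718+0.132846i
d^3_{-1,1}: k∈[2..4] ⇒ +0.202013 -1.038743 +0.500734 = -0.335995;  D = -0.279454+0.186544i
d^3_{0,1}: k∈[1..3] ⇒ +0.059392 -0.687124 +0.883290 = +0.255557;  D = -0.011315+0.255307i
d^3_{1,1}: k∈[0..2] ⇒ +0.008731 -0.269351 +0.779057 = +0.518437;  D = -0.404040-0.324850i
d^3_{2,1}: k∈[0..1] ⇒ -0.054217 +0.418171 = +0.363954;  D = +0.351653-0.093822i
d^3_{3,1}: single k=0 term ⇒ +0.130399;  D = -0.047417+0.121473i
Y_3^{m'}(θ=2.5781,φ=1.5889) and Σ D·Y over m':
  (+0.1407+0.4828i)·(+0.0035+0.0635i)  (+0.3647+0.1328i)·(+0.2463-0.0089i)  (-0.2795+0.1865i)·(-0.0080-0.4442i)  (-0.0113+0.2553i)·(-0.1809+0.0000i)  (-0.4040-0.3249i)·(+0.0080-0.4442i)  (+0.3517-0.0938i)·(+0.2463+0.0089i)  (-0.0474+0.1215i)·(-0.0035+0.0635i)
Y_3^1(R⁻¹ n̂) = +0.080391+0.269951i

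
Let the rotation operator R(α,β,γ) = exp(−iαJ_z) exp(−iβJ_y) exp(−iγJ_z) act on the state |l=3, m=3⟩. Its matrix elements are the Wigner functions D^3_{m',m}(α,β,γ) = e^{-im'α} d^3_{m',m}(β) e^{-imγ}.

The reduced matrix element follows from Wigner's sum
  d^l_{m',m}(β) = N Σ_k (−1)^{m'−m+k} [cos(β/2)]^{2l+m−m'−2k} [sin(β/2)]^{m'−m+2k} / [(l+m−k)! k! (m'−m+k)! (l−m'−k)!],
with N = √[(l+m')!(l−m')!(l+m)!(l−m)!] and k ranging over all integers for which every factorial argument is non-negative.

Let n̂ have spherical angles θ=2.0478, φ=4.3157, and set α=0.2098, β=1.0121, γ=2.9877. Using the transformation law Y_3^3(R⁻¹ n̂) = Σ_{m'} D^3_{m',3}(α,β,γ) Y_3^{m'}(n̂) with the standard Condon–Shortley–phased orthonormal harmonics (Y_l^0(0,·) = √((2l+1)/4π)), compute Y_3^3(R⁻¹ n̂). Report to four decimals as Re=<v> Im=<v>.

Need the full column D^3_{m',3} for m'=−3..3 at α=0.2098, β=1.0121, γ=2.9877.
cos(β/2)=0.874666, sin(β/2)=0.484726
d^3_{-3,3}: single k=6 term ⇒ +0.012971;  D = -0.005987-0.011507i
d^3_{-2,3}: single k=5 term ⇒ +0.057332;  D = -0.036473-0.044235i
d^3_{-1,3}: single k=4 term ⇒ +0.163575;  D = -0.128063-0.101767i
d^3_{0,3}: single k=3 term ⇒ +0.340825;  D = -0.305142-0.151821i
d^3_{1,3}: single k=2 term ⇒ +0.532608;  D = -0.515802-0.132738i
d^3_{2,3}: single k=1 term ⇒ +0.607832;  D = -0.607294-0.025569i
d^3_{3,3}: single k=0 term ⇒ +0.447768;  D = -0.441485+0.074749i
Y_3^{m'}(θ=2.0478,φ=4.3157) and Σ D·Y over m':
  (-0.0060-0.0115i)·(+0.2716-0.1087i)  (-0.0365-0.0442i)·(+0.2597+0.2639i)  (-0.1281-0.1018i)·(-0.0060+0.0143i)  (-0.3051-0.1518i)·(+0.3334+0.0000i)  (-0.5158-0.1327i)·(+0.0060+0.0143i)  (-0.6073-0.0256i)·(+0.2597-0.2639i)  (-0.4415+0.0747i)·(-0.2716-0.1087i)
Y_3^3(R⁻¹ n̂) = -0.137857+0.097735i

Re=-0.1379 Im=0.0977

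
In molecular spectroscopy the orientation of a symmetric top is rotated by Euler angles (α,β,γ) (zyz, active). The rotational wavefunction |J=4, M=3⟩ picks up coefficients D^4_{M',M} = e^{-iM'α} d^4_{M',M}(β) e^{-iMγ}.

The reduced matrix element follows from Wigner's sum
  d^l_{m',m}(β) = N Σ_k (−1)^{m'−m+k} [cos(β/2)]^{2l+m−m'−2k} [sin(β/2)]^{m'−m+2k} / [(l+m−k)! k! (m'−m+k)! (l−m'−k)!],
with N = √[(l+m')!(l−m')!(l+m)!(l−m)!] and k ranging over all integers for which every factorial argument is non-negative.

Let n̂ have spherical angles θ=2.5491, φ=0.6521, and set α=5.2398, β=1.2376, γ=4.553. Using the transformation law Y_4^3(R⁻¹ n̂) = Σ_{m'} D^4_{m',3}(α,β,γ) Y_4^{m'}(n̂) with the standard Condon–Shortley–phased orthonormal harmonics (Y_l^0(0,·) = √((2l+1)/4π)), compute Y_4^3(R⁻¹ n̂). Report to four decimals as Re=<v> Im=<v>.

Re=0.2465 Im=0.2513

Need the full column D^4_{m',3} for m'=−4..4 at α=5.2398, β=1.2376, γ=4.553.
cos(β/2)=0.814575, sin(β/2)=0.580058
d^4_{-4,3}: single k=7 term ⇒ +0.050907;  D = +0.026772+0.043298i
d^4_{-3,3}: k∈[6..7] ⇒ +0.176925 -0.012817 = +0.164108;  D = -0.077176+0.144829i
d^4_{-2,3}: k∈[5..6] ⇒ +0.398415 -0.067343 = +0.331072;  D = -0.330835+0.012514i
d^4_{-1,3}: k∈[4..5] ⇒ +0.659371 -0.200614 = +0.458756;  D = -0.245710-0.387407i
d^4_{0,3}: k∈[3..4] ⇒ +0.828198 -0.419967 = +0.408231;  D = +0.187849-0.362444i
d^4_{1,3}: k∈[2..3] ⇒ +0.780189 -0.659371 = +0.120819;  D = +0.120672-0.005947i
d^4_{2,3}: k∈[1..2] ⇒ +0.516480 -0.785698 = -0.269218;  D = -0.146784-0.225683i
d^4_{3,3}: k∈[0..1] ⇒ +0.193843 -0.688062 = -0.494220;  D = +0.222383-0.441360i
d^4_{4,3}: single k=0 term ⇒ -0.390422;  D = +0.389704-0.023677i
Y_4^{m'}(θ=2.5491,φ=0.6521) and Σ D·Y over m':
  (+0.0268+0.0433i)·(-0.0371-0.0219i)  (-0.0772+0.1448i)·(+0.0680+0.1675i)  (-0.3308+0.0125i)·(+0.1049-0.3841i)  (-0.2457-0.3874i)·(-0.3165+0.2417i)  (+0.1878-0.3624i)·(-0.1132+0.0000i)  (+0.1207-0.0059i)·(+0.3165+0.2417i)  (-0.1468-0.2257i)·(+0.1049+0.3841i)  (+0.2224-0.4414i)·(-0.0680+0.1675i)  (+0.3897-0.0237i)·(-0.0371+0.0219i)
Y_4^3(R⁻¹ n̂) = +0.246499+0.251285i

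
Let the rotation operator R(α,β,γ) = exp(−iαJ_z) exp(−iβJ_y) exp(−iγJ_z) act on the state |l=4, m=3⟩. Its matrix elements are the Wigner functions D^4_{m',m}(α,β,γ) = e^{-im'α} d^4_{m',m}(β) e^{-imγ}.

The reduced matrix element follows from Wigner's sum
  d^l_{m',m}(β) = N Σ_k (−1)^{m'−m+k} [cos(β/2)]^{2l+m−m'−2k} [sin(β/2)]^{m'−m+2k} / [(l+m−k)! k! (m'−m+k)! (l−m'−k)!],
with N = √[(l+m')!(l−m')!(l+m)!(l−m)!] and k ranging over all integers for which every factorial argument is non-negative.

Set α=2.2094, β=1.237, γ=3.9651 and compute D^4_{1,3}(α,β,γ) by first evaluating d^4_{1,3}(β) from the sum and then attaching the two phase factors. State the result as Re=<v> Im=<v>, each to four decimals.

Re=0.0040 Im=-0.1216

First d^4_{1,3}(β=1.237), then the phase factors e^{-i(1)α} and e^{-i(3)γ}:
c=cos(1.237/2)=0.814749, s=sin(1.237/2)=0.579814; N=√[120·6·5040·1]=1904.940944
k: max(0,(3)−(1))=2 … min(4+(3),4−(1))=3
  k=2: (−1)^0·1904.9409/(240)·0.8147^6·0.5798^2 = +0.780532
  k=3: (−1)^1·1904.9409/(144)·0.8147^4·0.5798^4 = -0.658823
d^4_{1,3}(1.237) = +0.780532 -0.658823 = +0.121709
Attach z-rotation phases: D = e^{-i(1)(2.2094)}·(+0.121709)·e^{-i(3)(3.9651)} = +0.003951-0.121645i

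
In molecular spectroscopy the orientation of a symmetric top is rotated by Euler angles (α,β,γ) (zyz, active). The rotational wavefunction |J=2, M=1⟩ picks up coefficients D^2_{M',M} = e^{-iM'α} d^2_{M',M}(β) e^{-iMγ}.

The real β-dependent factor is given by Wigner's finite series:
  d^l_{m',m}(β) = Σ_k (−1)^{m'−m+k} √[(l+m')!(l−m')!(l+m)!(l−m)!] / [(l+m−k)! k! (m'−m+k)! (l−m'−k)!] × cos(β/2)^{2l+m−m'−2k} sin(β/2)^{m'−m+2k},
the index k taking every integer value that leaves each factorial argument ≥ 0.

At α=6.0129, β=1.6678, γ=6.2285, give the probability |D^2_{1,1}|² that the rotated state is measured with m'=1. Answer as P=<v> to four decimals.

Split into d^2_{1,1}(β=1.6678) × two z-phases.
c=cos(1.6678/2)=0.671993, s=sin(1.6678/2)=0.740558; N=√[6·1·6·1]=6.000000
Admissible k: 0..1 (factorial args all ≥0)
  k=0: (−1)^0·6.0000/(6)·0.6720^4·0.7406^0 = +0.203919
  k=1: (−1)^1·6.0000/(2)·0.6720^2·0.7406^2 = -0.742965
d^2_{1,1}(1.6678) = +0.203919 -0.742965 = -0.539046
|D^2_{1,1}|² = |d^2_{1,1}(β)|² = (-0.539046)² = 0.290570 (the z-rotation phases have unit modulus)

P=0.2906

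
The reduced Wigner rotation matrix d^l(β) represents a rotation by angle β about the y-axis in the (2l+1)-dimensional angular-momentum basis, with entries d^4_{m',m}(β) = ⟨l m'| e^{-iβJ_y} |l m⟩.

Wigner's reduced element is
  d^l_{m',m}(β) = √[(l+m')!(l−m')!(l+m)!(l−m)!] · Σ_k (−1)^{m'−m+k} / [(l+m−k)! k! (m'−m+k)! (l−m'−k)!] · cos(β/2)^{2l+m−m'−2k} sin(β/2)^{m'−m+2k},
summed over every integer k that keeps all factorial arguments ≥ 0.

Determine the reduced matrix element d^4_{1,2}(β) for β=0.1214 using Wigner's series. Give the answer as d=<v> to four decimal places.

d=0.2494

d^4_{1,2}(β=0.1214) via Wigner's sum:
Half-angle: c=0.998158, s=0.060663. N=√(120·6·720·2)=1018.233765
The bounds max(0,m−m')=1 and min(l+m,l−m')=3 give 3 terms
  k=1: (−1)^0·1018.2338/(240)·0.9982^7·0.0607^1 = +0.254070
  k=2: (−1)^1·1018.2338/(48)·0.9982^5·0.0607^3 = -0.004692
  k=3: (−1)^2·1018.2338/(72)·0.9982^3·0.0607^5 = +0.000012
d^4_{1,2}(0.1214) = +0.254070 -0.004692 +0.000012 = +0.249390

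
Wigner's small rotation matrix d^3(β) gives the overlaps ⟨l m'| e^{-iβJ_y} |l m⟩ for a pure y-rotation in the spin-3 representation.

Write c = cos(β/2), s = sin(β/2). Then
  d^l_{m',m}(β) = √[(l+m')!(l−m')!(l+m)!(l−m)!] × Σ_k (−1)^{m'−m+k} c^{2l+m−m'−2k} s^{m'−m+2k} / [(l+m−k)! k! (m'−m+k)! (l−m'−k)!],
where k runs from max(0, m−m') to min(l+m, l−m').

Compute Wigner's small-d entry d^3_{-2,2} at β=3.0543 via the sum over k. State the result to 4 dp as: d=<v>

d^3_{-2,2}(β=3.0543) via Wigner's sum:
Half-angle: c=0.043632, s=0.999048. N=√(1·120·120·1)=120.000000
The bounds max(0,m−m')=4 and min(l+m,l−m')=5 give 2 terms
  k=4: (−1)^0·120.0000/(24)·0.0436^2·0.9990^4 = +0.009483
  k=5: (−1)^1·120.0000/(120)·0.0436^0·0.9990^6 = -0.994299
d^3_{-2,2}(3.0543) = +0.009483 -0.994299 = -0.984817

d=-0.9848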